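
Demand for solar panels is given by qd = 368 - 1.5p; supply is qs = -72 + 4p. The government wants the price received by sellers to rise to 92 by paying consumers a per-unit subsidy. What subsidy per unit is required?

Required subsidy s = 44 per unit

At a seller price of 92, quantity supplied is -72 + 4·92 = 296.
Buyers absorb 296 only when they pay pb with 368 − 1.5·pb = 296, i.e. pb = 48.
s = ps − pb = 92 − 48 = 44.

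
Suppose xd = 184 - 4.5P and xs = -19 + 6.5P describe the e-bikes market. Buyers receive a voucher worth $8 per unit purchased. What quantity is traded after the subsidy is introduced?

x' = 2689/22

Pre-subsidy: 184 - 4.5P = -19 + 6.5P gives P* = 203/11, x* = 2221/22.
With the rebate, buyers effectively pay Pb = Ps − 8, where Ps is the price sellers receive.
Demand in terms of Ps becomes xd = 184 − 4.5(Ps − 8) = 220 - 4.5Ps. Setting this equal to supply: 220 - 4.5Ps = -19 + 6.5Ps, so Ps = 239/11.
Buyers pay Pb = 239/11 − 8 = 151/11; x' = -19 + 6.5·(239/11) = 2689/22.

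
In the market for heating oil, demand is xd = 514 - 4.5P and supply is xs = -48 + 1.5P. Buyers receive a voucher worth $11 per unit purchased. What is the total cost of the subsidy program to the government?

Government cost = $1153.625

Pre-subsidy: 514 - 4.5P = -48 + 1.5P gives P* = 281/3, x* = 92.5.
With the rebate, buyers effectively pay Pb = Ps − 11, where Ps is the price sellers receive.
Demand in terms of Ps becomes xd = 514 − 4.5(Ps − 11) = 563.5 - 4.5Ps. Setting this equal to supply: 563.5 - 4.5Ps = -48 + 1.5Ps, so Ps = 1223/12.
Buyers pay Pb = 1223/12 − 11 = 1091/12; x' = -48 + 1.5·(1223/12) = 104.875.
Government outlay = subsidy × quantity = 11 × 104.875 = 1153.625.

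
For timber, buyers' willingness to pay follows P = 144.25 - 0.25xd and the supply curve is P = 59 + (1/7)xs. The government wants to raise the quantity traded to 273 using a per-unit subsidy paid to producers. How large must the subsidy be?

At x = 273, from the demand curve buyers pay Pb = 144.25 − 0.25·273 = 76; from the supply curve sellers need Ps = 59 + (1/7)·273 = 98.
The subsidy must fill the gap: s = Ps − Pb = 98 − 76 = 22.

Required subsidy s = 22 per unit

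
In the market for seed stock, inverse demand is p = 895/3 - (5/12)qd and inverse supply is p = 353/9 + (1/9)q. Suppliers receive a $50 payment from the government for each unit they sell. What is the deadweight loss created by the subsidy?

Pre-subsidy: 895/3 - (5/12)q = 353/9 + (1/9)q gives q* = 9328/19 and p* = 5345/57.
With the subsidy, sellers receive ps = pb + 50 for each unit, where pb is the price buyers pay.
On the curves, pb = 895/3 - (5/12)q and ps = 353/9 + (1/9)q; the wedge ps − pb = 50 gives 353/9 + (1/9)q − (895/3 - (5/12)q) = 50, so q' = 11128/19.
Then pb = 895/3 − (5/12)·(11128/19) = 3095/57 and ps = 353/9 + (1/9)·(11128/19) = 5945/57.
The subsidy expands output by 11128/19 − 9328/19 = 1800/19 past the efficient level; on those units the gap between marginal cost and willingness to pay runs from 0 up to 50.
DWL = ½ × 50 × 1800/19 = 45000/19.

Deadweight loss = 45000/19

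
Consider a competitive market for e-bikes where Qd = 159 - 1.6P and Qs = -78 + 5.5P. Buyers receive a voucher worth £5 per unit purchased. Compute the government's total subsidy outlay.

Pre-subsidy: 159 - 1.6P = -78 + 5.5P gives P* = 2370/71, Q* = 7497/71.
With the rebate, buyers effectively pay Pb = Ps − 5, where Ps is the price sellers receive.
Demand in terms of Ps becomes Qd = 159 − 1.6(Ps − 5) = 167 - 1.6Ps. Setting this equal to supply: 167 - 1.6Ps = -78 + 5.5Ps, so Ps = 2450/71.
Buyers pay Pb = 2450/71 − 5 = 2095/71; Q' = -78 + 5.5·(2450/71) = 7937/71.
Government outlay = subsidy × quantity = 5 × 7937/71 = 39685/71.

Government cost = 39685/71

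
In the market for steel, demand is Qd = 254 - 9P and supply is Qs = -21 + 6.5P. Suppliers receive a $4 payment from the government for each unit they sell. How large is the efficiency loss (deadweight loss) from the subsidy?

Pre-subsidy: 254 - 9P = -21 + 6.5P gives P* = 550/31, Q* = 2924/31.
With the subsidy, sellers receive Ps = Pb + 4 for each unit, where Pb is the price buyers pay.
Supply in terms of Pb becomes Qs = -21 + 6.5(Pb + 4) = 5 + 6.5Pb. Setting this equal to demand: 254 - 9Pb = 5 + 6.5Pb, so Pb = 498/31.
Sellers receive Ps = 498/31 + 4 = 622/31; Q' = 254 − 9·(498/31) = 3392/31.
The subsidy expands output by 3392/31 − 2924/31 = 468/31 past the efficient level; on those units the gap between marginal cost and willingness to pay runs from 0 up to 4.
DWL = ½ × 4 × 468/31 = 936/31.

Deadweight loss = 936/31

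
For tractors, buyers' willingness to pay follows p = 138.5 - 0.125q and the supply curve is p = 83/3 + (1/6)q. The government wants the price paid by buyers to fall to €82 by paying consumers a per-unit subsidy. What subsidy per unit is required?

Required subsidy s = €21 per unit

At a buyer price of 82, quantity demanded is 1108 − 8·82 = 452.
Sellers supply 452 only when they receive ps = 83/3 + (1/6)·452 = 103.
s = ps − pb = 103 − 82 = 21.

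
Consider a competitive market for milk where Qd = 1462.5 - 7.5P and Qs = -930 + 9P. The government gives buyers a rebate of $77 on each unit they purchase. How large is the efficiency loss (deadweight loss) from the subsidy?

Deadweight loss = $12127.5

Pre-subsidy: 1462.5 - 7.5P = -930 + 9P gives P* = 145, Q* = 375.
With the rebate, buyers effectively pay Pb = Ps − 77, where Ps is the price sellers receive.
Demand in terms of Ps becomes Qd = 1462.5 − 7.5(Ps − 77) = 2040 - 7.5Ps. Setting this equal to supply: 2040 - 7.5Ps = -930 + 9Ps, so Ps = 180.
Buyers pay Pb = 180 − 77 = 103; Q' = -930 + 9·180 = 690.
The subsidy expands output by 690 − 375 = 315 past the efficient level; on those units the gap between marginal cost and willingness to pay runs from 0 up to 77.
DWL = ½ × 77 × 315 = 12127.5.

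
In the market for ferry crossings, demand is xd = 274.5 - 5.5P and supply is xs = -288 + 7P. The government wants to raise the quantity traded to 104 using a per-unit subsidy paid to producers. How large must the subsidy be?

Required subsidy s = 25 per unit

At x = 104, invert demand for the buyer price: Pb = (274.5 − 104)/5.5 = 31; invert supply for the seller price: Ps = (104 − (-288))/7 = 56.
The subsidy must fill the gap: s = Ps − Pb = 56 − 31 = 25.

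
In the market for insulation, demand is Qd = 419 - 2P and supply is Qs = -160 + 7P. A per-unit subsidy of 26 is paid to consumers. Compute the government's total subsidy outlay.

Government cost = 77402/9

Pre-subsidy: 419 - 2P = -160 + 7P gives P* = 193/3, Q* = 871/3.
With the rebate, buyers effectively pay Pb = Ps − 26, where Ps is the price sellers receive.
Demand in terms of Ps becomes Qd = 419 − 2(Ps − 26) = 471 - 2Ps. Setting this equal to supply: 471 - 2Ps = -160 + 7Ps, so Ps = 631/9.
Buyers pay Pb = 631/9 − 26 = 397/9; Q' = -160 + 7·(631/9) = 2977/9.
Government outlay = subsidy × quantity = 26 × 2977/9 = 77402/9.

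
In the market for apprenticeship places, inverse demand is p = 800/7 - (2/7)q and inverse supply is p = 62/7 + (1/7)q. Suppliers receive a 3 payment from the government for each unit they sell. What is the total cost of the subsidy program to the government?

Government cost = 759

Pre-subsidy: 800/7 - (2/7)q = 62/7 + (1/7)q gives q* = 246 and p* = 44.
With the subsidy, sellers receive ps = pb + 3 for each unit, where pb is the price buyers pay.
On the curves, pb = 800/7 - (2/7)q and ps = 62/7 + (1/7)q; the wedge ps − pb = 3 gives 62/7 + (1/7)q − (800/7 - (2/7)q) = 3, so q' = 253.
Then pb = 800/7 − (2/7)·253 = 42 and ps = 62/7 + (1/7)·253 = 45.
Government outlay = subsidy × quantity = 3 × 253 = 759.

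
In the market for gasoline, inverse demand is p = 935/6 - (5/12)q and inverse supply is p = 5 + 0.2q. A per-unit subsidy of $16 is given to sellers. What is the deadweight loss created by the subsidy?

Deadweight loss = 7680/37

Pre-subsidy: 935/6 - (5/12)q = 5 + 0.2q gives q* = 9050/37 and p* = 1995/37.
With the subsidy, sellers receive ps = pb + 16 for each unit, where pb is the price buyers pay.
On the curves, pb = 935/6 - (5/12)q and ps = 5 + 0.2q; the wedge ps − pb = 16 gives 5 + 0.2q − (935/6 - (5/12)q) = 16, so q' = 10010/37.
Then pb = 935/6 − (5/12)·(10010/37) = 1595/37 and ps = 5 + 0.2·(10010/37) = 2187/37.
The subsidy expands output by 10010/37 − 9050/37 = 960/37 past the efficient level; on those units the gap between marginal cost and willingness to pay runs from 0 up to 16.
DWL = ½ × 16 × 960/37 = 7680/37.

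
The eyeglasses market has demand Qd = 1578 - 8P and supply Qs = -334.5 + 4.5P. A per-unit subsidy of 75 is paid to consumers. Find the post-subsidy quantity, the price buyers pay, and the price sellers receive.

Pre-subsidy: 1578 - 8P = -334.5 + 4.5P gives P* = 153, Q* = 354.
With the rebate, buyers effectively pay Pb = Ps − 75, where Ps is the price sellers receive.
Demand in terms of Ps becomes Qd = 1578 − 8(Ps − 75) = 2178 - 8Ps. Setting this equal to supply: 2178 - 8Ps = -334.5 + 4.5Ps, so Ps = 201.
Buyers pay Pb = 201 − 75 = 126; Q' = -334.5 + 4.5·201 = 570.

Q' = 570; buyers pay 126; sellers receive 201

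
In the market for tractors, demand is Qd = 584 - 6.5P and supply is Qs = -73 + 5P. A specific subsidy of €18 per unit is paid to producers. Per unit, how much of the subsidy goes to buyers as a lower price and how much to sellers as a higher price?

Pre-subsidy: 584 - 6.5P = -73 + 5P gives P* = 1314/23, Q* = 4891/23.
With the subsidy, sellers receive Ps = Pb + 18 for each unit, where Pb is the price buyers pay.
Supply in terms of Pb becomes Qs = -73 + 5(Pb + 18) = 17 + 5Pb. Setting this equal to demand: 584 - 6.5Pb = 17 + 5Pb, so Pb = 1134/23.
Sellers receive Ps = 1134/23 + 18 = 1548/23; Q' = 584 − 6.5·(1134/23) = 6061/23.
Buyers' price falls by P* − Pb = 1314/23 − 1134/23 = 180/23; sellers' price rises by Ps − P* = 1548/23 − 1314/23 = 234/23.

Buyers gain 180/23 per unit; sellers gain 234/23 per unit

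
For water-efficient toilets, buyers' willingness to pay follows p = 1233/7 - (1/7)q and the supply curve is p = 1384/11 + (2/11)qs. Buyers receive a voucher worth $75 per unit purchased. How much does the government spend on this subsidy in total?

Pre-subsidy: 1233/7 - (1/7)q = 1384/11 + (2/11)q gives q* = 155 and p* = 154.
With the rebate, buyers effectively pay pb = ps − 75, where ps is the price sellers receive.
On the curves, pb = 1233/7 - (1/7)q and ps = 1384/11 + (2/11)q; the wedge ps − pb = 75 gives 1384/11 + (2/11)q − (1233/7 - (1/7)q) = 75, so q' = 386.
Then pb = 1233/7 − (1/7)·386 = 121 and ps = 1384/11 + (2/11)·386 = 196.
Government outlay = subsidy × quantity = 75 × 386 = 28950.

Government cost = $28950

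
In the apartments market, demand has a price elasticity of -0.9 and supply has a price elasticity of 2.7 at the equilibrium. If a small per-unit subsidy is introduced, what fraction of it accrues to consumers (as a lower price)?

Consumer share = 0.75

For a small subsidy around the equilibrium, the benefit split depends on the relative slopes, which at a point are proportional to the elasticities.
Buyer share = εs/(εs + |εd|) = 2.7/(2.7 + 0.9) = 0.75; seller share = |εd|/(εs + |εd|) = 0.25.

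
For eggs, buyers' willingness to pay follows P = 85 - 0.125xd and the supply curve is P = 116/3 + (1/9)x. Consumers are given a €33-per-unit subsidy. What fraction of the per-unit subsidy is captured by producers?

Pre-subsidy: 85 - 0.125x = 116/3 + (1/9)x gives x* = 3336/17 and P* = 1028/17.
With the rebate, buyers effectively pay Pb = Ps − 33, where Ps is the price sellers receive.
On the curves, Pb = 85 - 0.125x and Ps = 116/3 + (1/9)x; the wedge Ps − Pb = 33 gives 116/3 + (1/9)x − (85 - 0.125x) = 33, so x' = 336.
Then Pb = 85 − 0.125·336 = 43 and Ps = 116/3 + (1/9)·336 = 76.
Buyers' price falls by P* − Pb = 1028/17 − 43 = 297/17; sellers' price rises by Ps − P* = 76 − 1028/17 = 264/17.
So producers capture (264/17)/33 = 8/17 of each unit of subsidy.

Producer share = 8/17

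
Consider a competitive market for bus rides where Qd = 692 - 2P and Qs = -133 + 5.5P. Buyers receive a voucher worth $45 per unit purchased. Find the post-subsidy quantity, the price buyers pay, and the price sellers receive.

Q' = 538; buyers pay $77; sellers receive $122

Pre-subsidy: 692 - 2P = -133 + 5.5P gives P* = 110, Q* = 472.
With the rebate, buyers effectively pay Pb = Ps − 45, where Ps is the price sellers receive.
Demand in terms of Ps becomes Qd = 692 − 2(Ps − 45) = 782 - 2Ps. Setting this equal to supply: 782 - 2Ps = -133 + 5.5Ps, so Ps = 122.
Buyers pay Pb = 122 − 45 = 77; Q' = -133 + 5.5·122 = 538.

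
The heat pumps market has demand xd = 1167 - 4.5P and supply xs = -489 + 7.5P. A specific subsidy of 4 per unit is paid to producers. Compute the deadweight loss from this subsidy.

Pre-subsidy: 1167 - 4.5P = -489 + 7.5P gives P* = 138, x* = 546.
With the subsidy, sellers receive Ps = Pb + 4 for each unit, where Pb is the price buyers pay.
Supply in terms of Pb becomes xs = -489 + 7.5(Pb + 4) = -459 + 7.5Pb. Setting this equal to demand: 1167 - 4.5Pb = -459 + 7.5Pb, so Pb = 135.5.
Sellers receive Ps = 135.5 + 4 = 139.5; x' = 1167 − 4.5·135.5 = 557.25.
The subsidy expands output by 557.25 − 546 = 11.25 past the efficient level; on those units the gap between marginal cost and willingness to pay runs from 0 up to 4.
DWL = ½ × 4 × 11.25 = 22.5.

Deadweight loss = 22.5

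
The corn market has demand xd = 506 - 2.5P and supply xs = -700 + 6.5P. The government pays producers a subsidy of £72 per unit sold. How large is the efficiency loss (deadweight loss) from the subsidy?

Deadweight loss = £4680

Pre-subsidy: 506 - 2.5P = -700 + 6.5P gives P* = 134, x* = 171.
With the subsidy, sellers receive Ps = Pb + 72 for each unit, where Pb is the price buyers pay.
Supply in terms of Pb becomes xs = -700 + 6.5(Pb + 72) = -232 + 6.5Pb. Setting this equal to demand: 506 - 2.5Pb = -232 + 6.5Pb, so Pb = 82.
Sellers receive Ps = 82 + 72 = 154; x' = 506 − 2.5·82 = 301.
The subsidy expands output by 301 − 171 = 130 past the efficient level; on those units the gap between marginal cost and willingness to pay runs from 0 up to 72.
DWL = ½ × 72 × 130 = 4680.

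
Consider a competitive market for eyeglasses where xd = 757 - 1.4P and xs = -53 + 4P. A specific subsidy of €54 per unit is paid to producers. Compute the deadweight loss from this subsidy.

Deadweight loss = €1512

Pre-subsidy: 757 - 1.4P = -53 + 4P gives P* = 150, x* = 547.
With the subsidy, sellers receive Ps = Pb + 54 for each unit, where Pb is the price buyers pay.
Supply in terms of Pb becomes xs = -53 + 4(Pb + 54) = 163 + 4Pb. Setting this equal to demand: 757 - 1.4Pb = 163 + 4Pb, so Pb = 110.
Sellers receive Ps = 110 + 54 = 164; x' = 757 − 1.4·110 = 603.
The subsidy expands output by 603 − 547 = 56 past the efficient level; on those units the gap between marginal cost and willingness to pay runs from 0 up to 54.
DWL = ½ × 54 × 56 = 1512.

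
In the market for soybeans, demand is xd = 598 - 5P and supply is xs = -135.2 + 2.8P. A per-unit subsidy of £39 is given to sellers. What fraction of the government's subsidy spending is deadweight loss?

DWL / government spending = 35/198

Pre-subsidy: 598 - 5P = -135.2 + 2.8P gives P* = 94, x* = 128.
With the subsidy, sellers receive Ps = Pb + 39 for each unit, where Pb is the price buyers pay.
Supply in terms of Pb becomes xs = -135.2 + 2.8(Pb + 39) = -26 + 2.8Pb. Setting this equal to demand: 598 - 5Pb = -26 + 2.8Pb, so Pb = 80.
Sellers receive Ps = 80 + 39 = 119; x' = 598 − 5·80 = 198.
ΔCS = ½(128 + 198)(94 − 80) = 2282; ΔPS = ½(128 + 198)(119 − 94) = 4075.
Government spending = 39 × 198 = 7722.
DWL = ½ × 39 × (198 − 128) = 1365; fraction = 1365 / 7722 = 35/198.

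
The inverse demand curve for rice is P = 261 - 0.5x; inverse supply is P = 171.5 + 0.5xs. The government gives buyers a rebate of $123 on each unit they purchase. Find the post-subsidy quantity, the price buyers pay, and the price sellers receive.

Pre-subsidy: 261 - 0.5x = 171.5 + 0.5x gives x* = 89.5 and P* = 216.25.
With the rebate, buyers effectively pay Pb = Ps − 123, where Ps is the price sellers receive.
On the curves, Pb = 261 - 0.5x and Ps = 171.5 + 0.5x; the wedge Ps − Pb = 123 gives 171.5 + 0.5x − (261 - 0.5x) = 123, so x' = 212.5.
Then Pb = 261 − 0.5·212.5 = 154.75 and Ps = 171.5 + 0.5·212.5 = 277.75.

x' = 212.5; buyers pay $154.75; sellers receive $277.75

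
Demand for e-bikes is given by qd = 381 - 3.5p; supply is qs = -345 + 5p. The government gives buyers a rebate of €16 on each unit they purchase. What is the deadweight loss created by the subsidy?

Pre-subsidy: 381 - 3.5p = -345 + 5p gives p* = 1452/17, q* = 1395/17.
With the rebate, buyers effectively pay pb = ps − 16, where ps is the price sellers receive.
Demand in terms of ps becomes qd = 381 − 3.5(ps − 16) = 437 - 3.5ps. Setting this equal to supply: 437 - 3.5ps = -345 + 5ps, so ps = 92.
Buyers pay pb = 92 − 16 = 76; q' = -345 + 5·92 = 115.
The subsidy expands output by 115 − 1395/17 = 560/17 past the efficient level; on those units the gap between marginal cost and willingness to pay runs from 0 up to 16.
DWL = ½ × 16 × 560/17 = 4480/17.

Deadweight loss = 4480/17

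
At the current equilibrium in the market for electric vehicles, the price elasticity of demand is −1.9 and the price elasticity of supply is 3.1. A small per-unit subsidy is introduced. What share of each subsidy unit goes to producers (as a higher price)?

For a small subsidy around the equilibrium, the benefit split depends on the relative slopes, which at a point are proportional to the elasticities.
Buyer share = εs/(εs + |εd|) = 3.1/(3.1 + 1.9) = 0.62; seller share = |εd|/(εs + |εd|) = 0.38.
So producers capture 0.38 of the subsidy.

Producer share = 0.38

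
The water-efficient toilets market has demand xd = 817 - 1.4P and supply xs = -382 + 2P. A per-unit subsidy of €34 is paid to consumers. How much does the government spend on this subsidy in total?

Pre-subsidy: 817 - 1.4P = -382 + 2P gives P* = 5995/17, x* = 5496/17.
With the rebate, buyers effectively pay Pb = Ps − 34, where Ps is the price sellers receive.
Demand in terms of Ps becomes xd = 817 − 1.4(Ps − 34) = 864.6 - 1.4Ps. Setting this equal to supply: 864.6 - 1.4Ps = -382 + 2Ps, so Ps = 6233/17.
Buyers pay Pb = 6233/17 − 34 = 5655/17; x' = -382 + 2·(6233/17) = 5972/17.
Government outlay = subsidy × quantity = 34 × 5972/17 = 11944.

Government cost = €11944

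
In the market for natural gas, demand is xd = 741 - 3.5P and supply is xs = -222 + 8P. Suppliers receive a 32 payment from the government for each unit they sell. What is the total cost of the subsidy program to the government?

Pre-subsidy: 741 - 3.5P = -222 + 8P gives P* = 1926/23, x* = 10302/23.
With the subsidy, sellers receive Ps = Pb + 32 for each unit, where Pb is the price buyers pay.
Supply in terms of Pb becomes xs = -222 + 8(Pb + 32) = 34 + 8Pb. Setting this equal to demand: 741 - 3.5Pb = 34 + 8Pb, so Pb = 1414/23.
Sellers receive Ps = 1414/23 + 32 = 2150/23; x' = 741 − 3.5·(1414/23) = 12094/23.
Government outlay = subsidy × quantity = 32 × 12094/23 = 387008/23.

Government cost = 387008/23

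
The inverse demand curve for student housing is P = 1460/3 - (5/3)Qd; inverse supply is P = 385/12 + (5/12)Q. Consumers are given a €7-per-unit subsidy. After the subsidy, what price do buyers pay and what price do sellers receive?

Pre-subsidy: 1460/3 - (5/3)Q = 385/12 + (5/12)Q gives Q* = 218.2 and P* = 123.
With the rebate, buyers effectively pay Pb = Ps − 7, where Ps is the price sellers receive.
On the curves, Pb = 1460/3 - (5/3)Q and Ps = 385/12 + (5/12)Q; the wedge Ps − Pb = 7 gives 385/12 + (5/12)Q − (1460/3 - (5/3)Q) = 7, so Q' = 221.56.
Then Pb = 1460/3 − (5/3)·221.56 = 117.4 and Ps = 385/12 + (5/12)·221.56 = 124.4.

Buyers pay €117.4; sellers receive €124.4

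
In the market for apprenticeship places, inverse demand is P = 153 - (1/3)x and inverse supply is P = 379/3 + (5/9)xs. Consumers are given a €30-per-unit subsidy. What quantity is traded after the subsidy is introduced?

Pre-subsidy: 153 - (1/3)x = 379/3 + (5/9)x gives x* = 30 and P* = 143.
With the rebate, buyers effectively pay Pb = Ps − 30, where Ps is the price sellers receive.
On the curves, Pb = 153 - (1/3)x and Ps = 379/3 + (5/9)x; the wedge Ps − Pb = 30 gives 379/3 + (5/9)x − (153 - (1/3)x) = 30, so x' = 63.75.
Then Pb = 153 − (1/3)·63.75 = 131.75 and Ps = 379/3 + (5/9)·63.75 = 161.75.

x' = 63.75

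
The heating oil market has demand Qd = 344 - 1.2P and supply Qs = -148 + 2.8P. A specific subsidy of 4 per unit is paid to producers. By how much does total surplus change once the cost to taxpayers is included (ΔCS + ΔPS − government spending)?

Pre-subsidy: 344 - 1.2P = -148 + 2.8P gives P* = 123, Q* = 196.4.
With the subsidy, sellers receive Ps = Pb + 4 for each unit, where Pb is the price buyers pay.
Supply in terms of Pb becomes Qs = -148 + 2.8(Pb + 4) = -136.8 + 2.8Pb. Setting this equal to demand: 344 - 1.2Pb = -136.8 + 2.8Pb, so Pb = 120.2.
Sellers receive Ps = 120.2 + 4 = 124.2; Q' = 344 − 1.2·120.2 = 199.76.
ΔCS = ½(196.4 + 199.76)(123 − 120.2) = 554.624; ΔPS = ½(196.4 + 199.76)(124.2 − 123) = 237.696.
Government spending = 4 × 199.76 = 799.04.
Net change = 554.624 + 237.696 − 799.04 = -6.72. The loss equals the DWL triangle ½·4·3.36.

Net change in total surplus = -6.72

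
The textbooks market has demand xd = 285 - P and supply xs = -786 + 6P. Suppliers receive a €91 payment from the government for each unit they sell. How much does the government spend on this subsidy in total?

Government cost = €19110

Pre-subsidy: 285 - P = -786 + 6P gives P* = 153, x* = 132.
With the subsidy, sellers receive Ps = Pb + 91 for each unit, where Pb is the price buyers pay.
Supply in terms of Pb becomes xs = -786 + 6(Pb + 91) = -240 + 6Pb. Setting this equal to demand: 285 - Pb = -240 + 6Pb, so Pb = 75.
Sellers receive Ps = 75 + 91 = 166; x' = 285 − 1·75 = 210.
Government outlay = subsidy × quantity = 91 × 210 = 19110.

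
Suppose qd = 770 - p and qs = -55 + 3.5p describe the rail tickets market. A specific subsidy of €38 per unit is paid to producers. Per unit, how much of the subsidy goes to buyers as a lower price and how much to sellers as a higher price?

Pre-subsidy: 770 - p = -55 + 3.5p gives p* = 550/3, q* = 1760/3.
With the subsidy, sellers receive ps = pb + 38 for each unit, where pb is the price buyers pay.
Supply in terms of pb becomes qs = -55 + 3.5(pb + 38) = 78 + 3.5pb. Setting this equal to demand: 770 - pb = 78 + 3.5pb, so pb = 1384/9.
Sellers receive ps = 1384/9 + 38 = 1726/9; q' = 770 − 1·(1384/9) = 5546/9.
Buyers' price falls by p* − pb = 550/3 − 1384/9 = 266/9; sellers' price rises by ps − p* = 1726/9 − 550/3 = 76/9.

Buyers gain 266/9 per unit; sellers gain 76/9 per unit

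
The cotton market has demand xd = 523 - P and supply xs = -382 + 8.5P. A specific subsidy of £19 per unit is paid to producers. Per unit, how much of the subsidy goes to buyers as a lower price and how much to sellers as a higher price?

Pre-subsidy: 523 - P = -382 + 8.5P gives P* = 1810/19, x* = 8127/19.
With the subsidy, sellers receive Ps = Pb + 19 for each unit, where Pb is the price buyers pay.
Supply in terms of Pb becomes xs = -382 + 8.5(Pb + 19) = -220.5 + 8.5Pb. Setting this equal to demand: 523 - Pb = -220.5 + 8.5Pb, so Pb = 1487/19.
Sellers receive Ps = 1487/19 + 19 = 1848/19; x' = 523 − 1·(1487/19) = 8450/19.
Buyers' price falls by P* − Pb = 1810/19 − 1487/19 = 17; sellers' price rises by Ps − P* = 1848/19 − 1810/19 = 2.

Buyers gain £17 per unit; sellers gain £2 per unit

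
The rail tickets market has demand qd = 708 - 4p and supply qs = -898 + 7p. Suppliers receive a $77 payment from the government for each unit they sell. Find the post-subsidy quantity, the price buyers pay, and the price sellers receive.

Pre-subsidy: 708 - 4p = -898 + 7p gives p* = 146, q* = 124.
With the subsidy, sellers receive ps = pb + 77 for each unit, where pb is the price buyers pay.
Supply in terms of pb becomes qs = -898 + 7(pb + 77) = -359 + 7pb. Setting this equal to demand: 708 - 4pb = -359 + 7pb, so pb = 97.
Sellers receive ps = 97 + 77 = 174; q' = 708 − 4·97 = 320.

q' = 320; buyers pay $97; sellers receive $174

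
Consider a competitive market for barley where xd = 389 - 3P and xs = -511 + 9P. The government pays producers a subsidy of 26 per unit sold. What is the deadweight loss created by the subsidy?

Pre-subsidy: 389 - 3P = -511 + 9P gives P* = 75, x* = 164.
With the subsidy, sellers receive Ps = Pb + 26 for each unit, where Pb is the price buyers pay.
Supply in terms of Pb becomes xs = -511 + 9(Pb + 26) = -277 + 9Pb. Setting this equal to demand: 389 - 3Pb = -277 + 9Pb, so Pb = 55.5.
Sellers receive Ps = 55.5 + 26 = 81.5; x' = 389 − 3·55.5 = 222.5.
The subsidy expands output by 222.5 − 164 = 58.5 past the efficient level; on those units the gap between marginal cost and willingness to pay runs from 0 up to 26.
DWL = ½ × 26 × 58.5 = 760.5.

Deadweight loss = 760.5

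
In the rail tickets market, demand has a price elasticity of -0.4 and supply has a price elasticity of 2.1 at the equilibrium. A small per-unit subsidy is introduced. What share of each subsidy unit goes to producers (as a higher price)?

For a small subsidy around the equilibrium, the benefit split depends on the relative slopes, which at a point are proportional to the elasticities.
Buyer share = εs/(εs + |εd|) = 2.1/(2.1 + 0.4) = 0.84; seller share = |εd|/(εs + |εd|) = 0.16.
So producers capture 0.16 of the subsidy.

Producer share = 0.16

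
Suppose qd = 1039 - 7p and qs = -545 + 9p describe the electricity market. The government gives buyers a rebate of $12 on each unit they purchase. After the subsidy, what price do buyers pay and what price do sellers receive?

Buyers pay $92.25; sellers receive $104.25

Pre-subsidy: 1039 - 7p = -545 + 9p gives p* = 99, q* = 346.
With the rebate, buyers effectively pay pb = ps − 12, where ps is the price sellers receive.
Demand in terms of ps becomes qd = 1039 − 7(ps − 12) = 1123 - 7ps. Setting this equal to supply: 1123 - 7ps = -545 + 9ps, so ps = 104.25.
Buyers pay pb = 104.25 − 12 = 92.25; q' = -545 + 9·104.25 = 393.25.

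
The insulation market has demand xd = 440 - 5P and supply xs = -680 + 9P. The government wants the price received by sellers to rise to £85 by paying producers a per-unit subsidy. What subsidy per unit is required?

Required subsidy s = £14 per unit

At a seller price of 85, quantity supplied is -680 + 9·85 = 85.
Buyers absorb 85 only when they pay Pb with 440 − 5·Pb = 85, i.e. Pb = 71.
s = Ps − Pb = 85 − 71 = 14.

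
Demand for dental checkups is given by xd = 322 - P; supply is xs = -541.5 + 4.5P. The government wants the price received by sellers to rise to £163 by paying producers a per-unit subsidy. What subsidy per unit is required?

Required subsidy s = £33 per unit

At a seller price of 163, quantity supplied is -541.5 + 4.5·163 = 192.
Buyers absorb 192 only when they pay Pb with 322 − 1·Pb = 192, i.e. Pb = 130.
s = Ps − Pb = 163 − 130 = 33.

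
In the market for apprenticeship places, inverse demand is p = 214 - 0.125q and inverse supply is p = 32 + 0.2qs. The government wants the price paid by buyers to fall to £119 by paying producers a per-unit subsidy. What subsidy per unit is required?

Required subsidy s = £65 per unit

At a buyer price of 119, quantity demanded is 1712 − 8·119 = 760.
Sellers supply 760 only when they receive ps = 32 + 0.2·760 = 184.
s = ps − pb = 184 − 119 = 65.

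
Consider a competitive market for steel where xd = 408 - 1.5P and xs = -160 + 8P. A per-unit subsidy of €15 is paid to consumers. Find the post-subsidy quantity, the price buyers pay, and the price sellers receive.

x' = 6408/19; buyers pay 896/19; sellers receive 1181/19

Pre-subsidy: 408 - 1.5P = -160 + 8P gives P* = 1136/19, x* = 6048/19.
With the rebate, buyers effectively pay Pb = Ps − 15, where Ps is the price sellers receive.
Demand in terms of Ps becomes xd = 408 − 1.5(Ps − 15) = 430.5 - 1.5Ps. Setting this equal to supply: 430.5 - 1.5Ps = -160 + 8Ps, so Ps = 1181/19.
Buyers pay Pb = 1181/19 − 15 = 896/19; x' = -160 + 8·(1181/19) = 6408/19.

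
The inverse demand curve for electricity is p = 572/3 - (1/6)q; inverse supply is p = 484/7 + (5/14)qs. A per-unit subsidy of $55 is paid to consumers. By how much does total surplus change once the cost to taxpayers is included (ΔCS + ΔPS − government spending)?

Net change in total surplus = -$2887.5

Pre-subsidy: 572/3 - (1/6)q = 484/7 + (5/14)q gives q* = 232 and p* = 152.
With the rebate, buyers effectively pay pb = ps − 55, where ps is the price sellers receive.
On the curves, pb = 572/3 - (1/6)q and ps = 484/7 + (5/14)q; the wedge ps − pb = 55 gives 484/7 + (5/14)q − (572/3 - (1/6)q) = 55, so q' = 337.
Then pb = 572/3 − (1/6)·337 = 134.5 and ps = 484/7 + (5/14)·337 = 189.5.
ΔCS = ½(232 + 337)(152 − 134.5) = 4978.75; ΔPS = ½(232 + 337)(189.5 − 152) = 10668.75.
Government spending = 55 × 337 = 18535.
Net change = 4978.75 + 10668.75 − 18535 = -2887.5. The loss equals the DWL triangle ½·55·105.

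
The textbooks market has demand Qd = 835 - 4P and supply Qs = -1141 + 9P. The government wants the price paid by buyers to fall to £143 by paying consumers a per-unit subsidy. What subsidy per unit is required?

Required subsidy s = £13 per unit

At a buyer price of 143, quantity demanded is 835 − 4·143 = 263.
Sellers supply 263 only when they receive Ps with -1141 + 9·Ps = 263, i.e. Ps = 156.
s = Ps − Pb = 156 − 143 = 13.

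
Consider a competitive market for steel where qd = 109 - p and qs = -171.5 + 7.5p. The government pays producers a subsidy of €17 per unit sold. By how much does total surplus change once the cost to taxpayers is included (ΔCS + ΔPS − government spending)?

Net change in total surplus = -€127.5

Pre-subsidy: 109 - p = -171.5 + 7.5p gives p* = 33, q* = 76.
With the subsidy, sellers receive ps = pb + 17 for each unit, where pb is the price buyers pay.
Supply in terms of pb becomes qs = -171.5 + 7.5(pb + 17) = -44 + 7.5pb. Setting this equal to demand: 109 - pb = -44 + 7.5pb, so pb = 18.
Sellers receive ps = 18 + 17 = 35; q' = 109 − 1·18 = 91.
ΔCS = ½(76 + 91)(33 − 18) = 1252.5; ΔPS = ½(76 + 91)(35 − 33) = 167.
Government spending = 17 × 91 = 1547.
Net change = 1252.5 + 167 − 1547 = -127.5. The loss equals the DWL triangle ½·17·15.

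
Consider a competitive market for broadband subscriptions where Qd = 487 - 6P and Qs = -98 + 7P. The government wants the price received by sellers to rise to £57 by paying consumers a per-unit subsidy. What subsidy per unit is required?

At a seller price of 57, quantity supplied is -98 + 7·57 = 301.
Buyers absorb 301 only when they pay Pb with 487 − 6·Pb = 301, i.e. Pb = 31.
s = Ps − Pb = 57 − 31 = 26.

Required subsidy s = £26 per unit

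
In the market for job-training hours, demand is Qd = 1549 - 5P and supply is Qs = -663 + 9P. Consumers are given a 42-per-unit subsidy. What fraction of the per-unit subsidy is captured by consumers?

Consumer share = 9/14

Pre-subsidy: 1549 - 5P = -663 + 9P gives P* = 158, Q* = 759.
With the rebate, buyers effectively pay Pb = Ps − 42, where Ps is the price sellers receive.
Demand in terms of Ps becomes Qd = 1549 − 5(Ps − 42) = 1759 - 5Ps. Setting this equal to supply: 1759 - 5Ps = -663 + 9Ps, so Ps = 173.
Buyers pay Pb = 173 − 42 = 131; Q' = -663 + 9·173 = 894.
Buyers' price falls by P* − Pb = 158 − 131 = 27; sellers' price rises by Ps − P* = 173 − 158 = 15.
So consumers capture 27/42 = 9/14 of each unit of subsidy.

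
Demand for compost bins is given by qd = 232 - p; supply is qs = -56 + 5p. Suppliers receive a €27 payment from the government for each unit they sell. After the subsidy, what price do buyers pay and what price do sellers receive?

Buyers pay €25.5; sellers receive €52.5

Pre-subsidy: 232 - p = -56 + 5p gives p* = 48, q* = 184.
With the subsidy, sellers receive ps = pb + 27 for each unit, where pb is the price buyers pay.
Supply in terms of pb becomes qs = -56 + 5(pb + 27) = 79 + 5pb. Setting this equal to demand: 232 - pb = 79 + 5pb, so pb = 25.5.
Sellers receive ps = 25.5 + 27 = 52.5; q' = 232 − 1·25.5 = 206.5.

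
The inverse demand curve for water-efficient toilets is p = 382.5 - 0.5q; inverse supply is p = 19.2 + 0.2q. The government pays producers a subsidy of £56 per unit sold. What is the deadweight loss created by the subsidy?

Deadweight loss = £2240

Pre-subsidy: 382.5 - 0.5q = 19.2 + 0.2q gives q* = 519 and p* = 123.
With the subsidy, sellers receive ps = pb + 56 for each unit, where pb is the price buyers pay.
On the curves, pb = 382.5 - 0.5q and ps = 19.2 + 0.2q; the wedge ps − pb = 56 gives 19.2 + 0.2q − (382.5 - 0.5q) = 56, so q' = 599.
Then pb = 382.5 − 0.5·599 = 83 and ps = 19.2 + 0.2·599 = 139.
The subsidy expands output by 599 − 519 = 80 past the efficient level; on those units the gap between marginal cost and willingness to pay runs from 0 up to 56.
DWL = ½ × 56 × 80 = 2240.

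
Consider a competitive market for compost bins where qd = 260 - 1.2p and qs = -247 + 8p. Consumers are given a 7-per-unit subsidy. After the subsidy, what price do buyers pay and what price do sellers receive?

Buyers pay 2255/46; sellers receive 2577/46

Pre-subsidy: 260 - 1.2p = -247 + 8p gives p* = 2535/46, q* = 4459/23.
With the rebate, buyers effectively pay pb = ps − 7, where ps is the price sellers receive.
Demand in terms of ps becomes qd = 260 − 1.2(ps − 7) = 268.4 - 1.2ps. Setting this equal to supply: 268.4 - 1.2ps = -247 + 8ps, so ps = 2577/46.
Buyers pay pb = 2577/46 − 7 = 2255/46; q' = -247 + 8·(2577/46) = 4627/23.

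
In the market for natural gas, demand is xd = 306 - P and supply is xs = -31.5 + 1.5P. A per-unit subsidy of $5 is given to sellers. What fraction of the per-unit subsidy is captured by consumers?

Consumer share = 0.6

Pre-subsidy: 306 - P = -31.5 + 1.5P gives P* = 135, x* = 171.
With the subsidy, sellers receive Ps = Pb + 5 for each unit, where Pb is the price buyers pay.
Supply in terms of Pb becomes xs = -31.5 + 1.5(Pb + 5) = -24 + 1.5Pb. Setting this equal to demand: 306 - Pb = -24 + 1.5Pb, so Pb = 132.
Sellers receive Ps = 132 + 5 = 137; x' = 306 − 1·132 = 174.
Buyers' price falls by P* − Pb = 135 − 132 = 3; sellers' price rises by Ps − P* = 137 − 135 = 2.
So consumers capture 3/5 = 0.6 of each unit of subsidy.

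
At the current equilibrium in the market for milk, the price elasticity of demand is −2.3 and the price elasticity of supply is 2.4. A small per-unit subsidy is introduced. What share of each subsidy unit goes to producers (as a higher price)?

Producer share = 23/47

For a small subsidy around the equilibrium, the benefit split depends on the relative slopes, which at a point are proportional to the elasticities.
Buyer share = εs/(εs + |εd|) = 2.4/(2.4 + 2.3) = 24/47; seller share = |εd|/(εs + |εd|) = 23/47.
So producers capture 23/47 of the subsidy.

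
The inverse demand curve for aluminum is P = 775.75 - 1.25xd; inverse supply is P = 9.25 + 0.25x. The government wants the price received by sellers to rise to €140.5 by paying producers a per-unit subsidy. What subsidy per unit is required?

At a seller price of 140.5, quantity supplied is -37 + 4·140.5 = 525.
Buyers absorb 525 only when they pay Pb = 775.75 − 1.25·525 = 119.5.
s = Ps − Pb = 140.5 − 119.5 = 21.

Required subsidy s = €21 per unit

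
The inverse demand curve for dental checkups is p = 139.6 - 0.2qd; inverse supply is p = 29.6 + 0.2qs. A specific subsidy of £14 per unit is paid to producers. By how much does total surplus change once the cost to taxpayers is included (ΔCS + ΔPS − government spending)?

Pre-subsidy: 139.6 - 0.2q = 29.6 + 0.2q gives q* = 275 and p* = 84.6.
With the subsidy, sellers receive ps = pb + 14 for each unit, where pb is the price buyers pay.
On the curves, pb = 139.6 - 0.2q and ps = 29.6 + 0.2q; the wedge ps − pb = 14 gives 29.6 + 0.2q − (139.6 - 0.2q) = 14, so q' = 310.
Then pb = 139.6 − 0.2·310 = 77.6 and ps = 29.6 + 0.2·310 = 91.6.
ΔCS = ½(275 + 310)(84.6 − 77.6) = 2047.5; ΔPS = ½(275 + 310)(91.6 − 84.6) = 2047.5.
Government spending = 14 × 310 = 4340.
Net change = 2047.5 + 2047.5 − 4340 = -245. The loss equals the DWL triangle ½·14·35.

Net change in total surplus = -£245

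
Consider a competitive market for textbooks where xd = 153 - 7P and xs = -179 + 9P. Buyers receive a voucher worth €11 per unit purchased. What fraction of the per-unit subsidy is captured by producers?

Producer share = 0.4375

Pre-subsidy: 153 - 7P = -179 + 9P gives P* = 20.75, x* = 7.75.
With the rebate, buyers effectively pay Pb = Ps − 11, where Ps is the price sellers receive.
Demand in terms of Ps becomes xd = 153 − 7(Ps − 11) = 230 - 7Ps. Setting this equal to supply: 230 - 7Ps = -179 + 9Ps, so Ps = 25.5625.
Buyers pay Pb = 25.5625 − 11 = 14.5625; x' = -179 + 9·25.5625 = 51.0625.
Buyers' price falls by P* − Pb = 20.75 − 14.5625 = 6.1875; sellers' price rises by Ps − P* = 25.5625 − 20.75 = 4.8125.
So producers capture 4.8125/11 = 0.4375 of each unit of subsidy.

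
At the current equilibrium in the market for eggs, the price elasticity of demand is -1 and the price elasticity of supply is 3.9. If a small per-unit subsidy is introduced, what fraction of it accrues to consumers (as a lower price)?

For a small subsidy around the equilibrium, the benefit split depends on the relative slopes, which at a point are proportional to the elasticities.
Buyer share = εs/(εs + |εd|) = 3.9/(3.9 + 1) = 39/49; seller share = |εd|/(εs + |εd|) = 10/49.

Consumer share = 39/49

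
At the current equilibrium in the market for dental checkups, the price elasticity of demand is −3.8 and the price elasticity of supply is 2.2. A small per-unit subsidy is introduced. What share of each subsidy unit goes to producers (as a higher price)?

Producer share = 19/30

For a small subsidy around the equilibrium, the benefit split depends on the relative slopes, which at a point are proportional to the elasticities.
Buyer share = εs/(εs + |εd|) = 2.2/(2.2 + 3.8) = 11/30; seller share = |εd|/(εs + |εd|) = 19/30.
So producers capture 19/30 of the subsidy.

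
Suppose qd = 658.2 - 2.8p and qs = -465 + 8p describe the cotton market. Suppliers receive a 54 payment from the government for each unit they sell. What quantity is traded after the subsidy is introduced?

q' = 479

Pre-subsidy: 658.2 - 2.8p = -465 + 8p gives p* = 104, q* = 367.
With the subsidy, sellers receive ps = pb + 54 for each unit, where pb is the price buyers pay.
Supply in terms of pb becomes qs = -465 + 8(pb + 54) = -33 + 8pb. Setting this equal to demand: 658.2 - 2.8pb = -33 + 8pb, so pb = 64.
Sellers receive ps = 64 + 54 = 118; q' = 658.2 − 2.8·64 = 479.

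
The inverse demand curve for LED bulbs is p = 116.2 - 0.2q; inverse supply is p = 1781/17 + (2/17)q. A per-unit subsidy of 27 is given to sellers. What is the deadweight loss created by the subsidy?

Deadweight loss = 1147.5

Pre-subsidy: 116.2 - 0.2q = 1781/17 + (2/17)q gives q* = 36 and p* = 109.
With the subsidy, sellers receive ps = pb + 27 for each unit, where pb is the price buyers pay.
On the curves, pb = 116.2 - 0.2q and ps = 1781/17 + (2/17)q; the wedge ps − pb = 27 gives 1781/17 + (2/17)q − (116.2 - 0.2q) = 27, so q' = 121.
Then pb = 116.2 − 0.2·121 = 92 and ps = 1781/17 + (2/17)·121 = 119.
The subsidy expands output by 121 − 36 = 85 past the efficient level; on those units the gap between marginal cost and willingness to pay runs from 0 up to 27.
DWL = ½ × 27 × 85 = 1147.5.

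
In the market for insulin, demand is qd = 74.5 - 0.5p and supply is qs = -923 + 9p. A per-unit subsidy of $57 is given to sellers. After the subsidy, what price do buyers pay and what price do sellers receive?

Buyers pay $51; sellers receive $108

Pre-subsidy: 74.5 - 0.5p = -923 + 9p gives p* = 105, q* = 22.
With the subsidy, sellers receive ps = pb + 57 for each unit, where pb is the price buyers pay.
Supply in terms of pb becomes qs = -923 + 9(pb + 57) = -410 + 9pb. Setting this equal to demand: 74.5 - 0.5pb = -410 + 9pb, so pb = 51.
Sellers receive ps = 51 + 57 = 108; q' = 74.5 − 0.5·51 = 49.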